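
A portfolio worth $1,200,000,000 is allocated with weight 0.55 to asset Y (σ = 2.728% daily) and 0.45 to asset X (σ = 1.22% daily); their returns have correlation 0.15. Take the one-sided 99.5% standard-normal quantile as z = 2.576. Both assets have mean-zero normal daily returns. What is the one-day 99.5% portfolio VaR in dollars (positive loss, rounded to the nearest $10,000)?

$51,720,000

σ_p² = 0.55²·2.728² + 0.45²·1.22² + 2·0.15·0.55·0.45·2.728·1.22 = 2.7997 (%²).
σ_p = √2.7997 = 1.673%.
VaR = 2.576 × 1.673% = 4.310%; on $1,200,000,000 that is $51,720,000.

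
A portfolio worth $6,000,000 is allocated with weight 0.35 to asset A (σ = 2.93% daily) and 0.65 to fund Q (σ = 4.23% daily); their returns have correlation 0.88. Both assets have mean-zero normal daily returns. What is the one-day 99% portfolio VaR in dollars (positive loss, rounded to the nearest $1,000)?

σ_p² = 0.35²·2.93² + 0.65²·4.23² + 2·0.88·0.35·0.65·2.93·4.23 = 13.5739 (%²).
σ_p = √13.5739 = 3.684%.
At 99%, z = 2.326.
VaR = 2.326 × 3.684% = 8.569%; on $6,000,000 that is $514,140.

$514,000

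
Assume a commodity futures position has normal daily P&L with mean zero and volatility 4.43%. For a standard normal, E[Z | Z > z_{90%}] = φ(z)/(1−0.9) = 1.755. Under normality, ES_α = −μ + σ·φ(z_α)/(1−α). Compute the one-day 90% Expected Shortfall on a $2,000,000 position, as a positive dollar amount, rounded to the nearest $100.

ES = 4.43% × 1.755 = 7.775%.
On $2,000,000: 0.07775 × $2,000,000 = $155,500.

$155,500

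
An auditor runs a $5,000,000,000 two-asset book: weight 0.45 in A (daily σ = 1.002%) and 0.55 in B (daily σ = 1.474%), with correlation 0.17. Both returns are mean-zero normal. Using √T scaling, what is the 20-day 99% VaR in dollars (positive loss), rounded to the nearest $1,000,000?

σ_p = √(0.45²·1.002² + 0.55²·1.474² + 2·0.17·0.45·0.55·1.002·1.474) = 0.992%.
σ_{20d} = 0.992% × √20 = 4.436%.
z(99%) = 2.326.
VaR = 2.326 × 4.436% = 10.318%; on $5,000,000,000 that is $515,900,000.

$516,000,000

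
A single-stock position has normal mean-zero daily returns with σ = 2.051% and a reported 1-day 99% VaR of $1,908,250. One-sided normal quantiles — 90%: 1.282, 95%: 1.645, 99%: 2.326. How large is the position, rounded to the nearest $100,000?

$40,000,000

VaR as a fraction of value: z·σ = 2.326 × 2.051% = 4.77063%.
Position = $1,908,250 / 0.0477063 = $39,999,992.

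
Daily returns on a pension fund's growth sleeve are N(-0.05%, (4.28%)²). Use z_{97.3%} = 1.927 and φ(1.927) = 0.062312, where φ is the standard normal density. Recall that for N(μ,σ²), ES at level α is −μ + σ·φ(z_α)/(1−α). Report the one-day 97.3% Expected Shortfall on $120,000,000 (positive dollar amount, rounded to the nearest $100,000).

Tail multiplier: φ(z)/(1−α) = 0.062312 / 0.027 = 2.308.
ES = −(-0.05%) + 4.28% × 2.308 = 9.928%.
On $120,000,000: 0.09928 × $120,000,000 = $11,913,600.

$11,900,000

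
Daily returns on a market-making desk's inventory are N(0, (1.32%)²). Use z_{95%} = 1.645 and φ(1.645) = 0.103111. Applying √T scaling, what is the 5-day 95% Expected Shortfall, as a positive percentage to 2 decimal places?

σ_{5d} = 1.32% × √5 = 2.952%.
ES multiplier = φ(z)/(1−α) = 0.103111/0.05 = 2.062.
ES = 2.952% × 2.062 = 6.087%.

6.09%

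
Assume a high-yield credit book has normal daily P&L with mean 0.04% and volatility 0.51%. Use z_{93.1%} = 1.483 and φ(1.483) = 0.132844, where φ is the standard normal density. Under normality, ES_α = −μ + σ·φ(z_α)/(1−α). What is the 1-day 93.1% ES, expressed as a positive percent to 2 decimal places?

0.94%

Tail multiplier: φ(z)/(1−α) = 0.132844 / 0.069 = 1.925.
ES = −(0.04%) + 0.51% × 1.925 = 0.942%.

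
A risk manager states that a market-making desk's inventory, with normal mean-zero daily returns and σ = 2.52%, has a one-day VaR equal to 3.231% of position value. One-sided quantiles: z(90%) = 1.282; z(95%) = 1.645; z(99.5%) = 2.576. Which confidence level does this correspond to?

90%

Implied z = VaR/σ = 3.231 / 2.52 = 1.282.
This matches z(90%) = 1.282.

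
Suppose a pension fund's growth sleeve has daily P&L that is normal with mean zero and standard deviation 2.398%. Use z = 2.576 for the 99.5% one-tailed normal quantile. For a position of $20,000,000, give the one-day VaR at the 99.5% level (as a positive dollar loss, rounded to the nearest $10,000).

$1,240,000

VaR = z·σ = 2.576 × 2.398% = 6.177%.
On $20,000,000: 0.06177 × $20,000,000 = $1,235,400.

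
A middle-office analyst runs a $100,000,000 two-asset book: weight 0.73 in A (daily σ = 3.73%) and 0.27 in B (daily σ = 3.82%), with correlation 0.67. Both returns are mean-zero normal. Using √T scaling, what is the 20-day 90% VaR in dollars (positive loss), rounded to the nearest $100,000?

σ_p = √(0.73²·3.73² + 0.27²·3.82² + 2·0.67·0.73·0.27·3.73·3.82) = 3.499%.
σ_{20d} = 3.499% × √20 = 15.648%.
z(90%) = 1.282.
VaR = 1.282 × 15.648% = 20.061%; on $100,000,000 that is $20,061,000.

$20,100,000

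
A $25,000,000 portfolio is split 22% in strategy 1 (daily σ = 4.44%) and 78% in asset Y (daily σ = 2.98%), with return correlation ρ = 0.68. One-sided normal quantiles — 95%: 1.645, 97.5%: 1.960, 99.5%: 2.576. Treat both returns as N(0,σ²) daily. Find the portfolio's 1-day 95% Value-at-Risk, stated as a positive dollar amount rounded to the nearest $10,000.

σ_p² = 0.22²·4.44² + 0.78²·2.98² + 2·0.68·0.22·0.78·4.44·2.98 = 9.4448 (%²).
σ_p = √9.4448 = 3.073%.
VaR = 1.645 × 3.073% = 5.055%; on $25,000,000 that is $1,263,750.

$1,260,000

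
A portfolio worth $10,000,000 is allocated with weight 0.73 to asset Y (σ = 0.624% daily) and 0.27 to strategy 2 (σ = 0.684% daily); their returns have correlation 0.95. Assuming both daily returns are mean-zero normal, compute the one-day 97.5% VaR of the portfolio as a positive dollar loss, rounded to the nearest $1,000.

σ_p² = 0.73²·0.624² + 0.27²·0.684² + 2·0.95·0.73·0.27·0.624·0.684 = 0.4014 (%²).
σ_p = √0.4014 = 0.634%.
At 97.5%, z = 1.960.
VaR = 1.960 × 0.634% = 1.243%; on $10,000,000 that is $124,300.

$124,000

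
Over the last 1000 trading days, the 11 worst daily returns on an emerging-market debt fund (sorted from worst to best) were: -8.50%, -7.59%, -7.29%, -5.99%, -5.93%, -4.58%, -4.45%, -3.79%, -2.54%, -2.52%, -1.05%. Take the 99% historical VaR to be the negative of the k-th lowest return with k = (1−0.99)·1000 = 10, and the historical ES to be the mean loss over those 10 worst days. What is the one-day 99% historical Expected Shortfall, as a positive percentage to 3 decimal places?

The 10 worst returns sum to -53.18%.
ES = −(-53.18%) / 10 = 5.318%.

5.318%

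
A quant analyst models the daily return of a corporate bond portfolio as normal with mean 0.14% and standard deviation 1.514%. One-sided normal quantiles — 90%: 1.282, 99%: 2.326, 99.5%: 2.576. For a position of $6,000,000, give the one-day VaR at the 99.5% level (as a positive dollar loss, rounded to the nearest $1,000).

VaR = −μ + z·σ = −(0.14%) + 2.576 × 1.514% = 3.760%.
On $6,000,000: 0.03760 × $6,000,000 = $225,600.

$226,000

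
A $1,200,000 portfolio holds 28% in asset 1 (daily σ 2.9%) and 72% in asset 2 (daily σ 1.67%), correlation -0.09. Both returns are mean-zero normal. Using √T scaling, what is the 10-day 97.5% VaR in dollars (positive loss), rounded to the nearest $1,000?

σ_p = √(0.28²·2.9² + 0.72²·1.67² + 2·-0.09·0.28·0.72·2.9·1.67) = 1.389%.
σ_{10d} = 1.389% × √10 = 4.392%.
z(97.5%) = 1.960.
VaR = 1.960 × 4.392% = 8.608%; on $1,200,000 that is $103,296.

$103,000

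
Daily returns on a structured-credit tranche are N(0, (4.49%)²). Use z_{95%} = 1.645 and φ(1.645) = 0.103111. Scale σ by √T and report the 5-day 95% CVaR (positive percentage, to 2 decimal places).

20.70%

σ_{5d} = 4.49% × √5 = 10.040%.
ES multiplier = φ(z)/(1−α) = 0.103111/0.05 = 2.062.
ES = 10.040% × 2.062 = 20.702%.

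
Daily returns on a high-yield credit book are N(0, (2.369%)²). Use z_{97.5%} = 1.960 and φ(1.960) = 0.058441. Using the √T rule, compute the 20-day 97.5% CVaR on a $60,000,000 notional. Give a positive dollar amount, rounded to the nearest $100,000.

σ_{20d} = 2.369% × √20 = 10.594%.
ES multiplier = φ(z)/(1−α) = 0.058441/0.025 = 2.338.
ES = 10.594% × 2.338 = 24.769%; on $60,000,000: $14,861,400.

$14,900,000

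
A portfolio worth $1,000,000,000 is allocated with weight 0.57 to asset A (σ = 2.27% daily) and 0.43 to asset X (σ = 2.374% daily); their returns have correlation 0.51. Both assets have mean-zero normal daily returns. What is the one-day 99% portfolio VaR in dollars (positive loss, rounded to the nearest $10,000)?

$46,890,000

σ_p² = 0.57²·2.27² + 0.43²·2.374² + 2·0.51·0.57·0.43·2.27·2.374 = 4.0635 (%²).
σ_p = √4.0635 = 2.016%.
At 99%, z = 2.326.
VaR = 2.326 × 2.016% = 4.689%; on $1,000,000,000 that is $46,890,000.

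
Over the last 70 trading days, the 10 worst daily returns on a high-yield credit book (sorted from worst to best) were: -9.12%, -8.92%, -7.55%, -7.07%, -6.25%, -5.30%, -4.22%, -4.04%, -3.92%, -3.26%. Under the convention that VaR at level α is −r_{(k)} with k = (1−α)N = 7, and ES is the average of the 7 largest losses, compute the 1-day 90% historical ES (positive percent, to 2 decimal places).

6.92%

The 7 worst returns sum to -48.43%.
ES = −(-48.43%) / 7 = 6.9185…% ≈ 6.92%.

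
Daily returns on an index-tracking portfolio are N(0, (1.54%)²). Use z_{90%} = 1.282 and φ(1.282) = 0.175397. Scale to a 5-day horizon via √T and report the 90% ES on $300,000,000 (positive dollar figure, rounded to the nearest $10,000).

$18,120,000

σ_{5d} = 1.54% × √5 = 3.444%.
ES multiplier = φ(z)/(1−α) = 0.175397/0.1 = 1.754.
ES = 3.444% × 1.754 = 6.041%; on $300,000,000: $18,123,000.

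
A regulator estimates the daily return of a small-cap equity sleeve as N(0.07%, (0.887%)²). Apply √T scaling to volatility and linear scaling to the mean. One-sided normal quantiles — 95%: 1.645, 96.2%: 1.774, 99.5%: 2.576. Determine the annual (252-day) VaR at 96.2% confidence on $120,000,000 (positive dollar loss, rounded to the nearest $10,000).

σ_{252d} = 0.887% × √252 = 14.081%; μ_{252d} = 252 × 0.07% = 17.640%.
VaR = −(17.640%) + 1.774 × 14.081% = 7.340%.
On $120,000,000: 0.07340 × $120,000,000 = $8,808,000.

$8,810,000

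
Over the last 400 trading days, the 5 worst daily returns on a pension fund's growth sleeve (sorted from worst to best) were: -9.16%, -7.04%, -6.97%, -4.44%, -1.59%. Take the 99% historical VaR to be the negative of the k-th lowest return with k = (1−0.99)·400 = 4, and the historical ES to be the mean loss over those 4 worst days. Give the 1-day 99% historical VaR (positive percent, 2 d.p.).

4.44%

k = 4; the 4th lowest return is -4.44%, so VaR = 4.44%.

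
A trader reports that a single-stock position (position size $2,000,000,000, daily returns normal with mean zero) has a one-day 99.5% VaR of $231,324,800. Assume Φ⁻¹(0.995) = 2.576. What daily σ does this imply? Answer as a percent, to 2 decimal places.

VaR as a fraction: $231,324,800 / $2,000,000,000 = 11.566%.
σ = VaR / z = 11.566% / 2.576 = 4.490%.

4.49%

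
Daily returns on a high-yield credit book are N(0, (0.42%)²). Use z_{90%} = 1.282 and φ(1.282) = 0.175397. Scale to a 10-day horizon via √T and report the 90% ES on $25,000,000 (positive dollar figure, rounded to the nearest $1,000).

$582,000

σ_{10d} = 0.42% × √10 = 1.328%.
ES multiplier = φ(z)/(1−α) = 0.175397/0.1 = 1.754.
ES = 1.328% × 1.754 = 2.329%; on $25,000,000: $582,250.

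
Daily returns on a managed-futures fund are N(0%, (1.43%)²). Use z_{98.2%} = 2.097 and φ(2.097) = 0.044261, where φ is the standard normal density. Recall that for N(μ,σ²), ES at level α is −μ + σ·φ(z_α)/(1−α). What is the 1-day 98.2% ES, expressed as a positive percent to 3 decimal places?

3.516%

Tail multiplier: φ(z)/(1−α) = 0.044261 / 0.018 = 2.459.
ES = 1.43% × 2.459 = 3.516%.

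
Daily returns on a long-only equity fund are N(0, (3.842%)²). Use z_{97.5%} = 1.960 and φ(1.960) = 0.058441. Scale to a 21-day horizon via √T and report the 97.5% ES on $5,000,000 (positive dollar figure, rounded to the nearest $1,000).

$2,058,000

σ_{21d} = 3.842% × √21 = 17.606%.
ES multiplier = φ(z)/(1−α) = 0.058441/0.025 = 2.338.
ES = 17.606% × 2.338 = 41.163%; on $5,000,000: $2,058,150.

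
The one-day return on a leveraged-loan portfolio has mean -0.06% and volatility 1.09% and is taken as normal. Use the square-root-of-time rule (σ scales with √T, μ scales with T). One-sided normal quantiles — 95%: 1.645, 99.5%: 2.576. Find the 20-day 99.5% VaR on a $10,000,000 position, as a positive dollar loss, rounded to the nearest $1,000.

$1,376,000

σ_{20d} = 1.09% × √20 = 4.875%; μ_{20d} = 20 × -0.06% = -1.200%.
VaR = −(-1.200%) + 2.576 × 4.875% = 13.758%.
On $10,000,000: 0.13758 × $10,000,000 = $1,375,800.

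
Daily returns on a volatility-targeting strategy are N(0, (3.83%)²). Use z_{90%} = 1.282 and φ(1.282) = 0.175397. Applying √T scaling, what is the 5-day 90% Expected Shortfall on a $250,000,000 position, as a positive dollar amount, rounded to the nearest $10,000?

$37,550,000

σ_{5d} = 3.83% × √5 = 8.564%.
ES multiplier = φ(z)/(1−α) = 0.175397/0.1 = 1.754.
ES = 8.564% × 1.754 = 15.021%; on $250,000,000: $37,552,500.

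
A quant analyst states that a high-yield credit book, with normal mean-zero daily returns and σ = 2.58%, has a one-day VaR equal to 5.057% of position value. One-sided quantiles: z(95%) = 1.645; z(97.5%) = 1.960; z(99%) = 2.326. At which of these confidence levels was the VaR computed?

97.5%

Implied z = VaR/σ = 5.057 / 2.58 = 1.960.
This matches z(97.5%) = 1.960.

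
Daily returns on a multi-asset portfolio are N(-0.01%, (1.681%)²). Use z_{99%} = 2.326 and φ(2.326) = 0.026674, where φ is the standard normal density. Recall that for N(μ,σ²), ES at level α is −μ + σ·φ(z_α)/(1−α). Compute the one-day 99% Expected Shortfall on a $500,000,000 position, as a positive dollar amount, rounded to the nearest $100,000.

$22,500,000

Tail multiplier: φ(z)/(1−α) = 0.026674 / 0.01 = 2.667.
ES = −(-0.01%) + 1.681% × 2.667 = 4.493%.
On $500,000,000: 0.04493 × $500,000,000 = $22,465,000.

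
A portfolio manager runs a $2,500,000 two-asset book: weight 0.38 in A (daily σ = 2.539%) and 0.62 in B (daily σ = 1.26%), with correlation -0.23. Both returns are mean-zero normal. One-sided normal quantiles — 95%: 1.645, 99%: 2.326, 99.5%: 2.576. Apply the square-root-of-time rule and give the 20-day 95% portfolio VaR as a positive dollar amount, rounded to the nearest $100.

$201,000

σ_p = √(0.38²·2.539² + 0.62²·1.26² + 2·-0.23·0.38·0.62·2.539·1.26) = 1.093%.
σ_{20d} = 1.093% × √20 = 4.888%.
VaR = 1.645 × 4.888% = 8.041%; on $2,500,000 that is $201,025.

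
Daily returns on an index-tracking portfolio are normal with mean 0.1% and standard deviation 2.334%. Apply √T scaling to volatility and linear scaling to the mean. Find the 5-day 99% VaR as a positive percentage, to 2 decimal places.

At 99%, z = 2.326.
σ_{5d} = 2.334% × √5 = 5.219%; μ_{5d} = 5 × 0.1% = 0.500%.
VaR = −(0.500%) + 2.326 × 5.219% = 11.639%.

11.64%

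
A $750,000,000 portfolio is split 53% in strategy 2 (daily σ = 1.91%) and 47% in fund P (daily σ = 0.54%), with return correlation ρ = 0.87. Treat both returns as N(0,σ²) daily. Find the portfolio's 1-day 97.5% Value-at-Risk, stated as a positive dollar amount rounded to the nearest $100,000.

$18,200,000

σ_p² = 0.53²·1.91² + 0.47²·0.54² + 2·0.87·0.53·0.47·1.91·0.54 = 1.5362 (%²).
σ_p = √1.5362 = 1.239%.
At 97.5%, z = 1.960.
VaR = 1.960 × 1.239% = 2.428%; on $750,000,000 that is $18,210,000.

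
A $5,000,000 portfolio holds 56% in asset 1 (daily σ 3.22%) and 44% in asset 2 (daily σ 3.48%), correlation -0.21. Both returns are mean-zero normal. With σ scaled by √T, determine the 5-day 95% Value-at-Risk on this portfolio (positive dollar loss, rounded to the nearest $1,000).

σ_p = √(0.56²·3.22² + 0.44²·3.48² + 2·-0.21·0.56·0.44·3.22·3.48) = 2.106%.
σ_{5d} = 2.106% × √5 = 4.709%.
z(95%) = 1.645.
VaR = 1.645 × 4.709% = 7.746%; on $5,000,000 that is $387,300.

$387,000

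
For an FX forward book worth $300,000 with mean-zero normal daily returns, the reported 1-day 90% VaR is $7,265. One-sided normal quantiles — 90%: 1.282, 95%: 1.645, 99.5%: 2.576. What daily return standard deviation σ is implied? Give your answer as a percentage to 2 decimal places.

1.89%

VaR as a fraction: $7,265 / $300,000 = 2.422%.
σ = VaR / z = 2.422% / 1.282 = 1.889%.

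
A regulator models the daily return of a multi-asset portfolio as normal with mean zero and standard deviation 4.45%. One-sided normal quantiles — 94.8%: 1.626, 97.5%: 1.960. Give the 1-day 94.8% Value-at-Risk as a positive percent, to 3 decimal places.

7.236%

VaR = z·σ = 1.626 × 4.45% = 7.236%.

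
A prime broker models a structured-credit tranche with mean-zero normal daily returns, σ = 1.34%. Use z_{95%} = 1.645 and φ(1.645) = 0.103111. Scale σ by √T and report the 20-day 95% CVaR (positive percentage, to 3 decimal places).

σ_{20d} = 1.34% × √20 = 5.993%.
ES multiplier = φ(z)/(1−α) = 0.103111/0.05 = 2.062.
ES = 5.993% × 2.062 = 12.358%.

12.358%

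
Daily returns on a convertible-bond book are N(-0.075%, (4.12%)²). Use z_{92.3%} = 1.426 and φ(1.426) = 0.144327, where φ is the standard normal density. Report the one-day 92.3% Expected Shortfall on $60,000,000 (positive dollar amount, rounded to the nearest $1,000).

Tail multiplier: φ(z)/(1−α) = 0.144327 / 0.077 = 1.874.
ES = −(-0.075%) + 4.12% × 1.874 = 7.796%.
On $60,000,000: 0.07796 × $60,000,000 = $4,677,600.

$4,678,000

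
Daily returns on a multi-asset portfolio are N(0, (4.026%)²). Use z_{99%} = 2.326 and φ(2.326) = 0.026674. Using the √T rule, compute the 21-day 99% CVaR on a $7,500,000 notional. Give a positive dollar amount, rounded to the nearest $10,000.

$3,690,000

σ_{21d} = 4.026% × √21 = 18.449%.
ES multiplier = φ(z)/(1−α) = 0.026674/0.01 = 2.667.
ES = 18.449% × 2.667 = 49.203%; on $7,500,000: $3,690,225.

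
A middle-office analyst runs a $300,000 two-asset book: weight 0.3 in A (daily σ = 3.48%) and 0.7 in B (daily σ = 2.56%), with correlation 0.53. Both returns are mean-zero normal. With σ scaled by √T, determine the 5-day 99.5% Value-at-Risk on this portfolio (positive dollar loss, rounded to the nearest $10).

$43,320

σ_p = √(0.3²·3.48² + 0.7²·2.56² + 2·0.53·0.3·0.7·3.48·2.56) = 2.507%.
σ_{5d} = 2.507% × √5 = 5.606%.
z(99.5%) = 2.576.
VaR = 2.576 × 5.606% = 14.441%; on $300,000 that is $43,323.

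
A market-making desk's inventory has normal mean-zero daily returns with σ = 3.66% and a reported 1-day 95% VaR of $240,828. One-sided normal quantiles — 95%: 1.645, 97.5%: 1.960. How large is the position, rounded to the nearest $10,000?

VaR as a fraction of value: z·σ = 1.645 × 3.66% = 6.0207%.
Position = $240,828 / 0.060207 = $4,000,000.

$4,000,000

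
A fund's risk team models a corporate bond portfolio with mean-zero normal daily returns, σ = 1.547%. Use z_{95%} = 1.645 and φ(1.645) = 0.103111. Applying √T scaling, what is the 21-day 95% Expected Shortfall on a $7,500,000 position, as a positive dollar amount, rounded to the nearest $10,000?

σ_{21d} = 1.547% × √21 = 7.089%.
ES multiplier = φ(z)/(1−α) = 0.103111/0.05 = 2.062.
ES = 7.089% × 2.062 = 14.618%; on $7,500,000: $1,096,350.

$1,100,000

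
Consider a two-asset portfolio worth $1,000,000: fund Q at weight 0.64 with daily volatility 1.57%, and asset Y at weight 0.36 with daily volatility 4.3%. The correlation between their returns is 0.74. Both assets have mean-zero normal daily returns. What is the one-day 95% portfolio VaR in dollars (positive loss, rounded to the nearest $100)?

$39,300

σ_p² = 0.64²·1.57² + 0.36²·4.3² + 2·0.74·0.64·0.36·1.57·4.3 = 5.7080 (%²).
σ_p = √5.7080 = 2.389%.
At 95%, z = 1.645.
VaR = 1.645 × 2.389% = 3.930%; on $1,000,000 that is $39,300.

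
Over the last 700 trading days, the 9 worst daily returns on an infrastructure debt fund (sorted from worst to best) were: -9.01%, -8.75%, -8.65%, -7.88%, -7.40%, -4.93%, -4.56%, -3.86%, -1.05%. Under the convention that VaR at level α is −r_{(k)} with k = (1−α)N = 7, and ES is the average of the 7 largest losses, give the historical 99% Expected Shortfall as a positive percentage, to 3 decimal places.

The 7 worst returns sum to -51.18%.
ES = −(-51.18%) / 7 = 7.3114…% ≈ 7.311%.

7.311%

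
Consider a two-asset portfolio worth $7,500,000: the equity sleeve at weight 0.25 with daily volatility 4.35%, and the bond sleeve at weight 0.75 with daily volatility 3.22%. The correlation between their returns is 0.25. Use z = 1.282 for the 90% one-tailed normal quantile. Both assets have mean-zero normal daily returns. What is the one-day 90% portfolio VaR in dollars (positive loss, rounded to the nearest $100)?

σ_p² = 0.25²·4.35² + 0.75²·3.22² + 2·0.25·0.25·0.75·4.35·3.22 = 8.3280 (%²).
σ_p = √8.3280 = 2.886%.
VaR = 1.282 × 2.886% = 3.700%; on $7,500,000 that is $277,500.

$277,500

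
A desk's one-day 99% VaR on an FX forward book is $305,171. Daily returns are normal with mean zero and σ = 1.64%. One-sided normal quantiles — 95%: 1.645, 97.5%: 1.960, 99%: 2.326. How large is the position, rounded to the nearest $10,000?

$8,000,000

VaR as a fraction of value: z·σ = 2.326 × 1.64% = 3.81464%.
Position = $305,171 / 0.0381464 = $7,999,995.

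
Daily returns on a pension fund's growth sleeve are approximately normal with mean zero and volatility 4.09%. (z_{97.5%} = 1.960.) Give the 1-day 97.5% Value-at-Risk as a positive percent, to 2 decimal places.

8.02%

VaR = z·σ = 1.960 × 4.09% = 8.016%.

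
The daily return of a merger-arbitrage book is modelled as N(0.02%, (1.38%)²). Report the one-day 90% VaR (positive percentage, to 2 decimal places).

1.75%

At 90% one-sided, z = 1.282.
VaR = −μ + z·σ = −(0.02%) + 1.282 × 1.38% = 1.749%.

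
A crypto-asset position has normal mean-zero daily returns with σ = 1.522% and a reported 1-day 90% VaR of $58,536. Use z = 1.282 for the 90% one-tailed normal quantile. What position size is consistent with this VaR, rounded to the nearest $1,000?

$3,000,000

VaR as a fraction of value: z·σ = 1.282 × 1.522% = 1.9512%.
Position = $58,536 / 0.019512 = $2,999,994.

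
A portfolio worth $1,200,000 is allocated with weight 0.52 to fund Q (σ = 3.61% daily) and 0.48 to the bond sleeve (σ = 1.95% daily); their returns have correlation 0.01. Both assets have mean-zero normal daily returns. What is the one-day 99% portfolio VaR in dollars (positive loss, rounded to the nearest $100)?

$58,800

σ_p² = 0.52²·3.61² + 0.48²·1.95² + 2·0.01·0.52·0.48·3.61·1.95 = 4.4351 (%²).
σ_p = √4.4351 = 2.106%.
At 99%, z = 2.326.
VaR = 2.326 × 2.106% = 4.899%; on $1,200,000 that is $58,788.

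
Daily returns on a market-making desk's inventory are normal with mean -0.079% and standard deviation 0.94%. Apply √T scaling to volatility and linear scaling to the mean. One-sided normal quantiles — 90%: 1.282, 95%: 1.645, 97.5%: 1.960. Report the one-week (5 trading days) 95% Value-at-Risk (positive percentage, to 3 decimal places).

σ_{5d} = 0.94% × √5 = 2.102%; μ_{5d} = 5 × -0.079% = -0.395%.
VaR = −(-0.395%) + 1.645 × 2.102% = 3.853%.

3.853%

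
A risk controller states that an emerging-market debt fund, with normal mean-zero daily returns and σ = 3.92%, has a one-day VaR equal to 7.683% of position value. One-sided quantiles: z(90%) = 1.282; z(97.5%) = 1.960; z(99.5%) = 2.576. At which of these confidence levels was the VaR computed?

Implied z = VaR/σ = 7.683 / 3.92 = 1.960.
This matches z(97.5%) = 1.960.

97.5%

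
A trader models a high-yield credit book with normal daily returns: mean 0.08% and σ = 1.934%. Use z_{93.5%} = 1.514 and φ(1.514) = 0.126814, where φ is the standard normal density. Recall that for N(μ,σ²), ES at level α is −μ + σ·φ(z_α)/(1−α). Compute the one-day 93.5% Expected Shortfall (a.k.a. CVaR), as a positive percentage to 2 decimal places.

3.69%

Tail multiplier: φ(z)/(1−α) = 0.126814 / 0.065 = 1.951.
ES = −(0.08%) + 1.934% × 1.951 = 3.693%.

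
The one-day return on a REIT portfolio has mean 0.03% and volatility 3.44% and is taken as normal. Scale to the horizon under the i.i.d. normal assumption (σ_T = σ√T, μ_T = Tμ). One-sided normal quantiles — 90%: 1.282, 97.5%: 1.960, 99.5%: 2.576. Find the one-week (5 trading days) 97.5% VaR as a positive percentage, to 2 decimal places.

14.93%

σ_{5d} = 3.44% × √5 = 7.692%; μ_{5d} = 5 × 0.03% = 0.150%.
VaR = −(0.150%) + 1.960 × 7.692% = 14.926%.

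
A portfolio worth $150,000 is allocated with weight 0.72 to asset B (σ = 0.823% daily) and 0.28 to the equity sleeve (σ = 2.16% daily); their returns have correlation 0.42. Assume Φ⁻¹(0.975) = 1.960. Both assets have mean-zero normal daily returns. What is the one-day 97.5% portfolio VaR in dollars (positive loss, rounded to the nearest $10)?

σ_p² = 0.72²·0.823² + 0.28²·2.16² + 2·0.42·0.72·0.28·0.823·2.16 = 1.0179 (%²).
σ_p = √1.0179 = 1.009%.
VaR = 1.960 × 1.009% = 1.978%; on $150,000 that is $2,967.

$2,970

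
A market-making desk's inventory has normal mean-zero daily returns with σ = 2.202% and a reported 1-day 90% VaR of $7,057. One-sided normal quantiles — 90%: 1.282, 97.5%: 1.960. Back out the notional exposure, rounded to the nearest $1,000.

$250,000

VaR as a fraction of value: z·σ = 1.282 × 2.202% = 2.82296%.
Position = $7,057 / 0.0282296 = $249,985.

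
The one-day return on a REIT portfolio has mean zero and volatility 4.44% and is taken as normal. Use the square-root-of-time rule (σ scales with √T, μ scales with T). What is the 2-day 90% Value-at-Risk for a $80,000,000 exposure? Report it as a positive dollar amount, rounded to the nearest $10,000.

$6,440,000

At 90%, z = 1.282.
σ_{2d} = 4.44% × √2 = 6.279%.
VaR = 1.282 × 6.279% = 8.050%.
On $80,000,000: 0.08050 × $80,000,000 = $6,440,000.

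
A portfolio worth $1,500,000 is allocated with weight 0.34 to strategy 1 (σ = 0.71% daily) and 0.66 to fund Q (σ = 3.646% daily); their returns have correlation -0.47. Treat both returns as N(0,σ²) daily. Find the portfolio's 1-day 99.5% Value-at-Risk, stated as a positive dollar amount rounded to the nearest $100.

$89,000

σ_p² = 0.34²·0.71² + 0.66²·3.646² + 2·-0.47·0.34·0.66·0.71·3.646 = 5.3028 (%²).
σ_p = √5.3028 = 2.303%.
At 99.5%, z = 2.576.
VaR = 2.576 × 2.303% = 5.933%; on $1,500,000 that is $88,995.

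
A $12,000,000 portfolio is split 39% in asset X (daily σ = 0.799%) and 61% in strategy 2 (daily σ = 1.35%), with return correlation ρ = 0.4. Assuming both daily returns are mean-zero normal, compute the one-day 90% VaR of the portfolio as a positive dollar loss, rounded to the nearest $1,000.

$152,000

σ_p² = 0.39²·0.799² + 0.61²·1.35² + 2·0.4·0.39·0.61·0.799·1.35 = 0.9805 (%²).
σ_p = √0.9805 = 0.990%.
At 90%, z = 1.282.
VaR = 1.282 × 0.990% = 1.269%; on $12,000,000 that is $152,280.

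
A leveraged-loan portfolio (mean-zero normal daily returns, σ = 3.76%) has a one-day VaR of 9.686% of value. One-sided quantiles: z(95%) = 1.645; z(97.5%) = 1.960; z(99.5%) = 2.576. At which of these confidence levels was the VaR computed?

Implied z = VaR/σ = 9.686 / 3.76 = 2.576.
This matches z(99.5%) = 2.576.

99.5%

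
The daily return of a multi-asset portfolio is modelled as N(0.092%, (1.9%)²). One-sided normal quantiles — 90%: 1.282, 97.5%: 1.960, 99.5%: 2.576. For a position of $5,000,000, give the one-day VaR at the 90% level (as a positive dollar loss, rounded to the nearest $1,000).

$117,000

VaR = −μ + z·σ = −(0.092%) + 1.282 × 1.9% = 2.344%.
On $5,000,000: 0.02344 × $5,000,000 = $117,200.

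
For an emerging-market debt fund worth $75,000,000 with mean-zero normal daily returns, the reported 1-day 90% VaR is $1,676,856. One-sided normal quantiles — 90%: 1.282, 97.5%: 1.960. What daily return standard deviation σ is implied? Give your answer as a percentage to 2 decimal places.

VaR as a fraction: $1,676,856 / $75,000,000 = 2.236%.
σ = VaR / z = 2.236% / 1.282 = 1.744%.

1.74%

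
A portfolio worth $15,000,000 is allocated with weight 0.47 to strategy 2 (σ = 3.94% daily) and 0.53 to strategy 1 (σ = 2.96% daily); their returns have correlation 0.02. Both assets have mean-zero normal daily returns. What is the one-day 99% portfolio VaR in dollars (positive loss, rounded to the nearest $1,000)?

σ_p² = 0.47²·3.94² + 0.53²·2.96² + 2·0.02·0.47·0.53·3.94·2.96 = 6.0065 (%²).
σ_p = √6.0065 = 2.451%.
At 99%, z = 2.326.
VaR = 2.326 × 2.451% = 5.701%; on $15,000,000 that is $855,150.

$855,000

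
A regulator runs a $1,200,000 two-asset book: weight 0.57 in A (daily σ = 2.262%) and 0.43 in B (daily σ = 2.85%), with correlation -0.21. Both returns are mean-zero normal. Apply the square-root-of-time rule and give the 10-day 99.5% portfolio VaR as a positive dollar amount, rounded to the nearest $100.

$154,600

σ_p = √(0.57²·2.262² + 0.43²·2.85² + 2·-0.21·0.57·0.43·2.262·2.85) = 1.581%.
σ_{10d} = 1.581% × √10 = 5.000%.
z(99.5%) = 2.576.
VaR = 2.576 × 5.000% = 12.880%; on $1,200,000 that is $154,560.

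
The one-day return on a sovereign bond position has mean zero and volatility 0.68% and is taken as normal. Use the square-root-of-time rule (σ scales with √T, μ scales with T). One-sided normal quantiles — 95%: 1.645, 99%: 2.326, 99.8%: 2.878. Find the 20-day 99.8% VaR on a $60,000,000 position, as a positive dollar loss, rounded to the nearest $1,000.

σ_{20d} = 0.68% × √20 = 3.041%.
VaR = 2.878 × 3.041% = 8.752%.
On $60,000,000: 0.08752 × $60,000,000 = $5,251,200.

$5,251,000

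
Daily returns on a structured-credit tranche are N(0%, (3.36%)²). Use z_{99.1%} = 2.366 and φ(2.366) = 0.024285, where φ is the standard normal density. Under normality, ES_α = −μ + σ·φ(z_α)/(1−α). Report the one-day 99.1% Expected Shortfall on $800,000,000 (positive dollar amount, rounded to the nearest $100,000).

Tail multiplier: φ(z)/(1−α) = 0.024285 / 0.009 = 2.698.
ES = 3.36% × 2.698 = 9.065%.
On $800,000,000: 0.09065 × $800,000,000 = $72,520,000.

$72,500,000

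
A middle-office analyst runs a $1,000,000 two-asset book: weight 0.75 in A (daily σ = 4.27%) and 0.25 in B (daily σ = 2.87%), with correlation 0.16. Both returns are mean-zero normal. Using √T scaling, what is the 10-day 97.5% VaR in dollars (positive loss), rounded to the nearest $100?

$210,200

σ_p = √(0.75²·4.27² + 0.25²·2.87² + 2·0.16·0.75·0.25·4.27·2.87) = 3.392%.
σ_{10d} = 3.392% × √10 = 10.726%.
z(97.5%) = 1.960.
VaR = 1.960 × 10.726% = 21.023%; on $1,000,000 that is $210,230.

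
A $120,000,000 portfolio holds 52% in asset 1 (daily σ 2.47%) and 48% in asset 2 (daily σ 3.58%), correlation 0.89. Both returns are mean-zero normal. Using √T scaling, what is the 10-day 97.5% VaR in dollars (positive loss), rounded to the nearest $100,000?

σ_p = √(0.52²·2.47² + 0.48²·3.58² + 2·0.89·0.52·0.48·2.47·3.58) = 2.921%.
σ_{10d} = 2.921% × √10 = 9.237%.
z(97.5%) = 1.960.
VaR = 1.960 × 9.237% = 18.105%; on $120,000,000 that is $21,726,000.

$21,700,000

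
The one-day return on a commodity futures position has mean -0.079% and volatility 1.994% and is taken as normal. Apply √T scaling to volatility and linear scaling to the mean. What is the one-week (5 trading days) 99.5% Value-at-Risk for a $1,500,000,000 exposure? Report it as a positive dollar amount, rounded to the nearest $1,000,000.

At 99.5%, z = 2.576.
σ_{5d} = 1.994% × √5 = 4.459%; μ_{5d} = 5 × -0.079% = -0.395%.
VaR = −(-0.395%) + 2.576 × 4.459% = 11.881%.
On $1,500,000,000: 0.11881 × $1,500,000,000 = $178,215,000.

$178,000,000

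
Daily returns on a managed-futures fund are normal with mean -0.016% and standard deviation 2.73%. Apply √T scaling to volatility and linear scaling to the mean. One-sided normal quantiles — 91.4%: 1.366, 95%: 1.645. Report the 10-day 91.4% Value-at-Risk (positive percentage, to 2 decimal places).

11.95%

σ_{10d} = 2.73% × √10 = 8.633%; μ_{10d} = 10 × -0.016% = -0.160%.
VaR = −(-0.160%) + 1.366 × 8.633% = 11.953%.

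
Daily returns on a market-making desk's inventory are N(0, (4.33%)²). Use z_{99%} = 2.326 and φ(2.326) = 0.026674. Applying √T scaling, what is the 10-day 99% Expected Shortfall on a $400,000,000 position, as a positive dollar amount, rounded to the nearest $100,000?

σ_{10d} = 4.33% × √10 = 13.693%.
ES multiplier = φ(z)/(1−α) = 0.026674/0.01 = 2.667.
ES = 13.693% × 2.667 = 36.519%; on $400,000,000: $146,076,000.

$146,100,000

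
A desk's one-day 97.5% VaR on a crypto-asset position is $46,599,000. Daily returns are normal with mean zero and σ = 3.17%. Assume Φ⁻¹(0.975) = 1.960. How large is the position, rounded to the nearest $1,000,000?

$750,000,000

VaR as a fraction of value: z·σ = 1.960 × 3.17% = 6.2132%.
Position = $46,599,000 / 0.062132 = $750,000,000.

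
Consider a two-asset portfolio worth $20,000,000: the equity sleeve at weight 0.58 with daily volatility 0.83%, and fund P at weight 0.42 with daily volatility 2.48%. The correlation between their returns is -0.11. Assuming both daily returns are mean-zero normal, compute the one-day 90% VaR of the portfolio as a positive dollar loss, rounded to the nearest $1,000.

σ_p² = 0.58²·0.83² + 0.42²·2.48² + 2·-0.11·0.58·0.42·0.83·2.48 = 1.2064 (%²).
σ_p = √1.2064 = 1.098%.
At 90%, z = 1.282.
VaR = 1.282 × 1.098% = 1.408%; on $20,000,000 that is $281,600.

$282,000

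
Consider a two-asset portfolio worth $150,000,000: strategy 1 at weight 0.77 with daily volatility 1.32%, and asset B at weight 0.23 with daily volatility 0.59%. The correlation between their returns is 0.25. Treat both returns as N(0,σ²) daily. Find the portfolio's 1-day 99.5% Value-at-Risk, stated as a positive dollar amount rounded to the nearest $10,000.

$4,090,000

σ_p² = 0.77²·1.32² + 0.23²·0.59² + 2·0.25·0.77·0.23·1.32·0.59 = 1.1204 (%²).
σ_p = √1.1204 = 1.059%.
At 99.5%, z = 2.576.
VaR = 2.576 × 1.059% = 2.728%; on $150,000,000 that is $4,092,000.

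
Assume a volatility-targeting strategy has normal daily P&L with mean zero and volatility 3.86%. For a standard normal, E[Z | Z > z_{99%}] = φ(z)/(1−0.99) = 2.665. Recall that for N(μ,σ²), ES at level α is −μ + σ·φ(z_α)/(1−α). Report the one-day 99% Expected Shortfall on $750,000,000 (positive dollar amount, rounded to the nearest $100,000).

$77,200,000

ES = 3.86% × 2.665 = 10.287%.
On $750,000,000: 0.10287 × $750,000,000 = $77,152,500.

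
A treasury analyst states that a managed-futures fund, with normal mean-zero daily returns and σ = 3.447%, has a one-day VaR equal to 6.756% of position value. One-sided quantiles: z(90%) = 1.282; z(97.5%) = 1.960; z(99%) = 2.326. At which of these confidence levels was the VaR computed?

97.5%

Implied z = VaR/σ = 6.756 / 3.447 = 1.960.
This matches z(97.5%) = 1.960.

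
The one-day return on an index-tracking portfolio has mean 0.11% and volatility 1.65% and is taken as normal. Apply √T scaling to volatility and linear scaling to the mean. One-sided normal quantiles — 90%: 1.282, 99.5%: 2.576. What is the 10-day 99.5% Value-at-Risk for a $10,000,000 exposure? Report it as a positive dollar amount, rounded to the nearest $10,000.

$1,230,000

σ_{10d} = 1.65% × √10 = 5.218%; μ_{10d} = 10 × 0.11% = 1.100%.
VaR = −(1.100%) + 2.576 × 5.218% = 12.342%.
On $10,000,000: 0.12342 × $10,000,000 = $1,234,200.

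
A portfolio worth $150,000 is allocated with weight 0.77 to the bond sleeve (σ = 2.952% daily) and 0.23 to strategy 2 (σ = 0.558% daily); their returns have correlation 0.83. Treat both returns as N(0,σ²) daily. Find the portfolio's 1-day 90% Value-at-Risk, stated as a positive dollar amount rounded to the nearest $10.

$4,580

σ_p² = 0.77²·2.952² + 0.23²·0.558² + 2·0.83·0.77·0.23·2.952·0.558 = 5.6674 (%²).
σ_p = √5.6674 = 2.381%.
At 90%, z = 1.282.
VaR = 1.282 × 2.381% = 3.052%; on $150,000 that is $4,578.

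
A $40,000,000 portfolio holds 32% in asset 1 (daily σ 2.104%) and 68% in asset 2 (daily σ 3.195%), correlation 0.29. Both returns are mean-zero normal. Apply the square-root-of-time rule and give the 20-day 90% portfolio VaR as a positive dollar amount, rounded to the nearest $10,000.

$5,630,000

σ_p = √(0.32²·2.104² + 0.68²·3.195² + 2·0.29·0.32·0.68·2.104·3.195) = 2.454%.
σ_{20d} = 2.454% × √20 = 10.975%.
z(90%) = 1.282.
VaR = 1.282 × 10.975% = 14.070%; on $40,000,000 that is $5,628,000.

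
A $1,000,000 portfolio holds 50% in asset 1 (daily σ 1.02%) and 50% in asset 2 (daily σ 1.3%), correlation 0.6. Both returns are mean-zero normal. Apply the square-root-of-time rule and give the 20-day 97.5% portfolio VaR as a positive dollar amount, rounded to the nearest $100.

σ_p = √(0.5²·1.02² + 0.5²·1.3² + 2·0.6·0.5·0.5·1.02·1.3) = 1.039%.
σ_{20d} = 1.039% × √20 = 4.647%.
z(97.5%) = 1.960.
VaR = 1.960 × 4.647% = 9.108%; on $1,000,000 that is $91,080.

$91,100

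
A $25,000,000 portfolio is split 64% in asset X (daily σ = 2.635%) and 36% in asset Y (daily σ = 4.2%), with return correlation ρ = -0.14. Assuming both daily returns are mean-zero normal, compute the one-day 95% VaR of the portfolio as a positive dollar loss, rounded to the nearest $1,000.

$864,000

σ_p² = 0.64²·2.635² + 0.36²·4.2² + 2·-0.14·0.64·0.36·2.635·4.2 = 4.4161 (%²).
σ_p = √4.4161 = 2.101%.
At 95%, z = 1.645.
VaR = 1.645 × 2.101% = 3.456%; on $25,000,000 that is $864,000.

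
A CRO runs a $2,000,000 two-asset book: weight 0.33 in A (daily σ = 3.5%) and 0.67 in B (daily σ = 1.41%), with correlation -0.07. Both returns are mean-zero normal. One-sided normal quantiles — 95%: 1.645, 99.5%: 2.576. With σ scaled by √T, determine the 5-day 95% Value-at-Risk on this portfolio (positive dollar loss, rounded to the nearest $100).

σ_p = √(0.33²·3.5² + 0.67²·1.41² + 2·-0.07·0.33·0.67·3.5·1.41) = 1.440%.
σ_{5d} = 1.440% × √5 = 3.220%.
VaR = 1.645 × 3.220% = 5.297%; on $2,000,000 that is $105,940.

$105,900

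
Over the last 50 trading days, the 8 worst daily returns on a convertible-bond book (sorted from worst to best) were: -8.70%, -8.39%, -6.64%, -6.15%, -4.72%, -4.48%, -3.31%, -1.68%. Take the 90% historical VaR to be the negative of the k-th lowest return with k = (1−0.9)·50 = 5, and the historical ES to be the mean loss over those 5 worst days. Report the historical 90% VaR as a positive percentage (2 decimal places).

k = 5; the 5th lowest return is -4.72%, so VaR = 4.72%.

4.72%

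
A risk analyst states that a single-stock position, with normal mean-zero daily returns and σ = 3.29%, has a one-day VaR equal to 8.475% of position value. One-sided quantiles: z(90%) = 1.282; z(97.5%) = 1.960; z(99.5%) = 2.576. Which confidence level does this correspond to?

Implied z = VaR/σ = 8.475 / 3.29 = 2.576.
This matches z(99.5%) = 2.576.

99.5%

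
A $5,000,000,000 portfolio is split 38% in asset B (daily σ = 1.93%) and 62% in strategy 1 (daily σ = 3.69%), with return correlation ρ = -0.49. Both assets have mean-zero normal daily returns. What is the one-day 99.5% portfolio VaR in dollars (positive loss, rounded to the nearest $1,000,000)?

$262,000,000

σ_p² = 0.38²·1.93² + 0.62²·3.69² + 2·-0.49·0.38·0.62·1.93·3.69 = 4.1276 (%²).
σ_p = √4.1276 = 2.032%.
At 99.5%, z = 2.576.
VaR = 2.576 × 2.032% = 5.234%; on $5,000,000,000 that is $261,700,000.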